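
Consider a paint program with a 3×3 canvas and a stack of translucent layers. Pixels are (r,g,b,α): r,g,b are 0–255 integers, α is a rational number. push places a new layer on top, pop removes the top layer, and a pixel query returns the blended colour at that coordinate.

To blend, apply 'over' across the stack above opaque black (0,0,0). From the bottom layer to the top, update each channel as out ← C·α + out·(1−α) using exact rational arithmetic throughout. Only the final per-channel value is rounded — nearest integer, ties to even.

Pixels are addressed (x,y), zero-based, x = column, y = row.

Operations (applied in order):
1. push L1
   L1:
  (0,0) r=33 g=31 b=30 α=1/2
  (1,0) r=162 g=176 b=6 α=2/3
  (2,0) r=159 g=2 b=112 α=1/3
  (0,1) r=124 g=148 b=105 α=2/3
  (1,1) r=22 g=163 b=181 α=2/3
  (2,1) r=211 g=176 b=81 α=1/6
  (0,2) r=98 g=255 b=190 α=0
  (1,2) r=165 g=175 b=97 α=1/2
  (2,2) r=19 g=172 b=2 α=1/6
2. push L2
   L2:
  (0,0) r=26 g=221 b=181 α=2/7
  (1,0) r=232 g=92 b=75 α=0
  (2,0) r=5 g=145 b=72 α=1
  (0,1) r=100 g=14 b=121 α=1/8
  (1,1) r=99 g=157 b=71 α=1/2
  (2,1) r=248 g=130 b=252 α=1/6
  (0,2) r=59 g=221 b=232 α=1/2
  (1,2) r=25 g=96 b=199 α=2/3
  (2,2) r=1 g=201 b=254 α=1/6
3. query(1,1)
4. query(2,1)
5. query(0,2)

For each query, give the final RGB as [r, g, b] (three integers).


query (1,1) [L1,L2] — begin 0,0,0
+L1 (α=2/3) → [44/3, 326/3, 362/3]
+L2 (α=1/2) → [341/6, 797/6, 575/6]
→ [57, 133, 96]

at x=2,y=1 over L1,L2:
+L1 (α=1/6) → [211/6, 88/3, 27/2]
+L2 (α=1/6) → [2543/36, 415/9, 213/4]
rounded: [71, 46, 53]

(0,2) stack=L1,L2; from [0,0,0]:
L1 α=0: [0, 0, 0]
L2 α=1/2: [59/2, 221/2, 116]
= [30, 110, 116]


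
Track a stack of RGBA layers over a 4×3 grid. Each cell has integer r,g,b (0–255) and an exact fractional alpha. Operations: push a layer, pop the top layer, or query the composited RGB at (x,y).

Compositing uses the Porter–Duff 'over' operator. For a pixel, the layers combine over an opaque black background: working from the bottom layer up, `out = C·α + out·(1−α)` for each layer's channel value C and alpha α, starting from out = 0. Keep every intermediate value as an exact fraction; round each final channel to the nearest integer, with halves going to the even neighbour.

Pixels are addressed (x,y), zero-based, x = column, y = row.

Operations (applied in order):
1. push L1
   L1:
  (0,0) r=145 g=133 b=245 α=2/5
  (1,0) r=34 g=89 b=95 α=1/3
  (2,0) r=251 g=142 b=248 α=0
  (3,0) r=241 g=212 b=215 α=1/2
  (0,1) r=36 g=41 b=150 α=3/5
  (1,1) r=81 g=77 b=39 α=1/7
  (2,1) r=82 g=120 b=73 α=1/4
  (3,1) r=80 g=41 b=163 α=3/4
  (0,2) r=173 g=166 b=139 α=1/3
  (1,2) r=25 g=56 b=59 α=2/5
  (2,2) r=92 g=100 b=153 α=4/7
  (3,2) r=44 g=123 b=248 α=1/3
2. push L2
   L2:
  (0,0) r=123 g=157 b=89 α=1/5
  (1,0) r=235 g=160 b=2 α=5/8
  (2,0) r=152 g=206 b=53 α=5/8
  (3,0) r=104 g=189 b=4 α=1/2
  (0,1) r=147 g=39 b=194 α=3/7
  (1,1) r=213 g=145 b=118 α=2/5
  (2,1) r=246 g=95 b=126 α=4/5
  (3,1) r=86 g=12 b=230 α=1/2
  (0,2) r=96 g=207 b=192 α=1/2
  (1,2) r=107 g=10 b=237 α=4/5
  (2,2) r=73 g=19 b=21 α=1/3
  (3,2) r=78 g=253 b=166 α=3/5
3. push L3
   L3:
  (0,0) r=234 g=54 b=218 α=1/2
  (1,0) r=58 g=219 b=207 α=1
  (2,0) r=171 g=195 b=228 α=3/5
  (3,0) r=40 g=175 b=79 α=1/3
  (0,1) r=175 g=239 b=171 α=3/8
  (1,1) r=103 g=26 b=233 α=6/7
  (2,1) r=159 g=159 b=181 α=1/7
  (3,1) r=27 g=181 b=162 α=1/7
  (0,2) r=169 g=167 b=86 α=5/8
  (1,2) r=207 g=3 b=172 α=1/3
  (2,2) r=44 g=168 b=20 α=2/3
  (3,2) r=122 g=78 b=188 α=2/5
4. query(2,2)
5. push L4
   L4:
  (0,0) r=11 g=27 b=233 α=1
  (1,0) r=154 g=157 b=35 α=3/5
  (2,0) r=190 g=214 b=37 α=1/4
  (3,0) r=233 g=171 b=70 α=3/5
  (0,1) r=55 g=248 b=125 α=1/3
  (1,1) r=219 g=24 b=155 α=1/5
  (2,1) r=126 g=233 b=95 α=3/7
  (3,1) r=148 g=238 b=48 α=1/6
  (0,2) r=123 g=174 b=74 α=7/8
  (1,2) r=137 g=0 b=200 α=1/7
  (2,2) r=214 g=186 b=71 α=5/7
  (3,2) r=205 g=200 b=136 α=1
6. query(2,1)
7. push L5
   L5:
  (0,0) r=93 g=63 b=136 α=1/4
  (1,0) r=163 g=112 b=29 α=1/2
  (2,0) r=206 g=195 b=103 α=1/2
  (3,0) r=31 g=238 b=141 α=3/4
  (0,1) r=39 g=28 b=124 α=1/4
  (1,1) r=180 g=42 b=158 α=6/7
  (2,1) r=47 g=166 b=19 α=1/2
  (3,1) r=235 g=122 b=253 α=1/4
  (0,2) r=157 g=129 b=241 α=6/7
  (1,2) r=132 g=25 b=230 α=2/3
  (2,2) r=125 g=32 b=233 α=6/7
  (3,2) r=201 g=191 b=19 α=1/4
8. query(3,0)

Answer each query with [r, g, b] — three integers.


(2,2) stack=L1,L2,L3; from [0,0,0]:
L1 α=4/7: [368/7, 400/7, 612/7]
L2 α=1/3: [1247/21, 311/7, 457/7]
L3 α=2/3: [3095/63, 2663/21, 737/21]
→ [49, 127, 35]

(2,1) stack=L1,L2,L3,L4; from [0,0,0]:
L1 α=1/4: [41/2, 30, 73/4]
L2 α=4/5: [2009/10, 82, 2089/20]
L3 α=1/7: [6822/35, 93, 8077/70]
L4 α=3/7: [40518/245, 153, 26129/245]
→ [165, 153, 107]

at x=3,y=0 over L1,L2,L3,L4,L5:
after L1 α=1/2: [241/2, 106, 215/2]
after L2 α=1/2: [449/4, 295/2, 223/4]
after L3 α=1/3: [529/6, 470/3, 127/2]
after L4 α=3/5: [2626/15, 2479/15, 337/5]
after L5 α=3/4: [4021/60, 13189/60, 613/5]
→ [67, 220, 123]


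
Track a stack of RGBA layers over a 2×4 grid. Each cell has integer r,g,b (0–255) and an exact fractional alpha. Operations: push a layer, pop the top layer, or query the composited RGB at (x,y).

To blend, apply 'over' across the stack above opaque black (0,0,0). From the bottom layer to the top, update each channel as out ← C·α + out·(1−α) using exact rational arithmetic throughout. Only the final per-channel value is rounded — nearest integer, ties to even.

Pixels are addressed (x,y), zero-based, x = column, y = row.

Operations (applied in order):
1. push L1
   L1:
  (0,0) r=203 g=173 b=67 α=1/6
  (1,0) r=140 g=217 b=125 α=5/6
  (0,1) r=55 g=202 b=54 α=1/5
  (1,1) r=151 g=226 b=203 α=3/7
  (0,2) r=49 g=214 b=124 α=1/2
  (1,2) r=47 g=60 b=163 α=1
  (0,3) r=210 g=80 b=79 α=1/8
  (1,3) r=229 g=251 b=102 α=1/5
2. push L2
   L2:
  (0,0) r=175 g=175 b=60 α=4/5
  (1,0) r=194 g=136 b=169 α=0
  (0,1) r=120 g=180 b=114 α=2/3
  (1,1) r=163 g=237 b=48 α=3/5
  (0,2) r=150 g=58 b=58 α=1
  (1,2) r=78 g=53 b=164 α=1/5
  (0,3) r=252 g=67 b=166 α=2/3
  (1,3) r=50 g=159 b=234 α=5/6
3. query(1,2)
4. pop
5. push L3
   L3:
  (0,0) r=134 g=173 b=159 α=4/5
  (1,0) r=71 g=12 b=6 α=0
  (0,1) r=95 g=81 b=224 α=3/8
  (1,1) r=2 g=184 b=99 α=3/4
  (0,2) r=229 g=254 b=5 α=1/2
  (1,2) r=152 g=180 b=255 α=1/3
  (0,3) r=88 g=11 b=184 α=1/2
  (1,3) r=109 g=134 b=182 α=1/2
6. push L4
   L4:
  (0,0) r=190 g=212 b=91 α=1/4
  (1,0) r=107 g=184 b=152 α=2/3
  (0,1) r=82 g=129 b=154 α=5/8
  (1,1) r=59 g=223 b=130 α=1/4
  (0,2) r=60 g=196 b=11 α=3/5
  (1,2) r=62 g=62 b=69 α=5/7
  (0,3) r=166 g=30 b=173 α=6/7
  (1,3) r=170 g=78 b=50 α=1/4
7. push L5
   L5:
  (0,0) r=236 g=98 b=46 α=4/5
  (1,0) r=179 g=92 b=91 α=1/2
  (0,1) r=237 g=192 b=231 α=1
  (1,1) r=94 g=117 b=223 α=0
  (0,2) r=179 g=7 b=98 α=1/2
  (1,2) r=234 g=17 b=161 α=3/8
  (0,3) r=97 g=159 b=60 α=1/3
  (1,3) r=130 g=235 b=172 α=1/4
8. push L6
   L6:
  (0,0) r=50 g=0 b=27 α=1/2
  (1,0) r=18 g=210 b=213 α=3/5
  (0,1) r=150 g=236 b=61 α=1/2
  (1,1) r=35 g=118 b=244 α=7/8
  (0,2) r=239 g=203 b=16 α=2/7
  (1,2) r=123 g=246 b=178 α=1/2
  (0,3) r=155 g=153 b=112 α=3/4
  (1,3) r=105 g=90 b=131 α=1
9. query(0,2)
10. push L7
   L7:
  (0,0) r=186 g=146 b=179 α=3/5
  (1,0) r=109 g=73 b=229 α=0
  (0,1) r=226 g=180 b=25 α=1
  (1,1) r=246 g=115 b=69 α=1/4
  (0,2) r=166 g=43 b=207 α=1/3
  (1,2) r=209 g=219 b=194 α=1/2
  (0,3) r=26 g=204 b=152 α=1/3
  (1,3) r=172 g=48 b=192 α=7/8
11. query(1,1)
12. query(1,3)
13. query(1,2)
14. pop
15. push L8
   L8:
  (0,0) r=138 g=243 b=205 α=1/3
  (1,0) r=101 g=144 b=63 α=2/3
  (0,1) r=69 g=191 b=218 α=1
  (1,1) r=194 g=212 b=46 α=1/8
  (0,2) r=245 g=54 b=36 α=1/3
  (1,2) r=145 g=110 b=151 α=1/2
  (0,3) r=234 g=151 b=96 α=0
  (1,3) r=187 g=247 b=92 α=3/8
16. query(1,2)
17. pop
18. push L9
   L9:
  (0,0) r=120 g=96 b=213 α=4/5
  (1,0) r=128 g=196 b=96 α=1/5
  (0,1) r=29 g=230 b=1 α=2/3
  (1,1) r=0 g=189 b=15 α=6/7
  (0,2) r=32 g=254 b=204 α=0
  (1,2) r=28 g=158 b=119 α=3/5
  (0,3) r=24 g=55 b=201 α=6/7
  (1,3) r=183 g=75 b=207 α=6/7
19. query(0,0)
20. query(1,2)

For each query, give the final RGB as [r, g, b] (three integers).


at x=1,y=2 over L1,L2:
after L1 α=1: [47, 60, 163]
after L2 α=1/5: [266/5, 293/5, 816/5]
→ [53, 59, 163]

query (0,2) [L1,L3,L4,L5,L6] — begin 0,0,0
L1 α=1/2: [49/2, 107, 62]
L3 α=1/2: [507/4, 361/2, 67/2]
L4 α=3/5: [867/10, 949/5, 20]
L5 α=1/2: [2657/20, 492/5, 59]
L6 α=2/7: [4569/28, 898/7, 327/7]
→ [163, 128, 47]

(1,1) stack=L1,L3,L4,L5,L6,L7; from [0,0,0]:
+L1 (α=3/7) → [453/7, 678/7, 87]
+L3 (α=3/4) → [495/28, 2271/14, 96]
+L4 (α=1/4) → [3137/112, 9935/56, 209/2]
+L5 (α=0) → [3137/112, 9935/56, 209/2]
+L6 (α=7/8) → [30577/896, 56191/448, 3625/16]
+L7 (α=1/4) → [312147/3584, 220093/1792, 11979/64]
rounded: [87, 123, 187]

(1,3) stack=L1,L3,L4,L5,L6,L7; from [0,0,0]:
after L1 α=1/5: [229/5, 251/5, 102/5]
after L3 α=1/2: [387/5, 921/10, 506/5]
after L4 α=1/4: [2011/20, 3543/40, 442/5]
after L5 α=1/4: [8633/80, 20029/160, 1093/10]
after L6 α=1: [105, 90, 131]
after L7 α=7/8: [1309/8, 213/4, 1475/8]
= [164, 53, 184]

at x=1,y=2 over L1,L3,L4,L5,L6,L7:
L1 α=1: [47, 60, 163]
L3 α=1/3: [82, 100, 581/3]
L4 α=5/7: [474/7, 510/7, 2197/21]
L5 α=3/8: [1821/14, 2907/56, 2641/21]
L6 α=1/2: [3543/28, 16683/112, 6379/42]
L7 α=1/2: [9395/56, 41211/224, 14527/84]
rounded: [168, 184, 173]

query (1,2) [L1,L3,L4,L5,L6,L8] — begin 0,0,0
after L1 α=1: [47, 60, 163]
after L3 α=1/3: [82, 100, 581/3]
after L4 α=5/7: [474/7, 510/7, 2197/21]
after L5 α=3/8: [1821/14, 2907/56, 2641/21]
after L6 α=1/2: [3543/28, 16683/112, 6379/42]
after L8 α=1/2: [7603/56, 29003/224, 12721/84]
= [136, 129, 151]

(0,0) stack=L1,L3,L4,L5,L6,L9; from [0,0,0]:
+L1 (α=1/6) → [203/6, 173/6, 67/6]
+L3 (α=4/5) → [3419/30, 865/6, 3883/30]
+L4 (α=1/4) → [5319/40, 1289/8, 4793/40]
+L5 (α=4/5) → [43079/200, 885/8, 12153/200]
+L6 (α=1/2) → [53079/400, 885/16, 17553/400]
+L9 (α=4/5) → [245079/2000, 7029/80, 358353/2000]
rounded: [123, 88, 179]

at x=1,y=2 over L1,L3,L4,L5,L6,L9:
L1 α=1: [47, 60, 163]
L3 α=1/3: [82, 100, 581/3]
L4 α=5/7: [474/7, 510/7, 2197/21]
L5 α=3/8: [1821/14, 2907/56, 2641/21]
L6 α=1/2: [3543/28, 16683/112, 6379/42]
L9 α=3/5: [4719/70, 43227/280, 13876/105]
= [67, 154, 132]


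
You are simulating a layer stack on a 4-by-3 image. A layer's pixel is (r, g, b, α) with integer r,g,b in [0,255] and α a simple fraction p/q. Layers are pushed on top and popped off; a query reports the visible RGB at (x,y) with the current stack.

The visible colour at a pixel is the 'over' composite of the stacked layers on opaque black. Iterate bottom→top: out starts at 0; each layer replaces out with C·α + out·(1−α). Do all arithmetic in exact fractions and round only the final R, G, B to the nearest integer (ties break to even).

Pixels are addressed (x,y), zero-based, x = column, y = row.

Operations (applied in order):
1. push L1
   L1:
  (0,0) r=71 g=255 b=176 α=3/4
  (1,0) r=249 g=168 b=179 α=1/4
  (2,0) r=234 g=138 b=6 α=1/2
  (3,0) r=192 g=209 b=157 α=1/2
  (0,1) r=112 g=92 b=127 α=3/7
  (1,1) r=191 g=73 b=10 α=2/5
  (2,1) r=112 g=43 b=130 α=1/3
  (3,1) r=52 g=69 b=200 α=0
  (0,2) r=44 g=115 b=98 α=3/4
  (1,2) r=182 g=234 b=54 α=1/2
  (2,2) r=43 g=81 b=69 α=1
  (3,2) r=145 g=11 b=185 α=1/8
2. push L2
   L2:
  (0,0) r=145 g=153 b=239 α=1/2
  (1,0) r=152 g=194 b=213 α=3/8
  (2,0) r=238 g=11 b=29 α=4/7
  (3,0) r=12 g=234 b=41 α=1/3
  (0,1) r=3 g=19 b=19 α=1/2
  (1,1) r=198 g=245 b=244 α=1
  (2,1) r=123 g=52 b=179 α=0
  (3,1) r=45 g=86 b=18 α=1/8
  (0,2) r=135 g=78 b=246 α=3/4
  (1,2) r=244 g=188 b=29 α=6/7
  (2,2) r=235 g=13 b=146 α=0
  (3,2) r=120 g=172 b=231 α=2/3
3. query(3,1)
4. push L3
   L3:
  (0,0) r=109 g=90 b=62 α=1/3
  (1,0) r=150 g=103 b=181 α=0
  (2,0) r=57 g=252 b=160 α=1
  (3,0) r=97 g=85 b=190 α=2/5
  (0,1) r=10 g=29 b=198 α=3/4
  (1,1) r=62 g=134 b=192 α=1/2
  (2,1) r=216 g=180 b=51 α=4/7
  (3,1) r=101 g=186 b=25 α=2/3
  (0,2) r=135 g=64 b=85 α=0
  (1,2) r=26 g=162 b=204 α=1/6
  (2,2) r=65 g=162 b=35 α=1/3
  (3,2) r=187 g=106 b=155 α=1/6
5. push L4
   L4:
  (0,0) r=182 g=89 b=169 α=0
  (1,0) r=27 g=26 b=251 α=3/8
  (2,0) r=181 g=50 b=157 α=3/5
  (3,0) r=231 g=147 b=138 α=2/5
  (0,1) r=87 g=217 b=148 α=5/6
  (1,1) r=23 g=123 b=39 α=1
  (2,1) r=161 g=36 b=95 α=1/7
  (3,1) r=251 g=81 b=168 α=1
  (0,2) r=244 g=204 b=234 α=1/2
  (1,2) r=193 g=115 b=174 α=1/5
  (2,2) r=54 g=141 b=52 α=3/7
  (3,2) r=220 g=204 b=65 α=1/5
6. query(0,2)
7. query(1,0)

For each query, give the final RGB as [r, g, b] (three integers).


query (3,1) [L1,L2] — begin 0,0,0
+L1 (α=0) → [0, 0, 0]
+L2 (α=1/8) → [45/8, 43/4, 9/4]
= [6, 11, 2]

at x=0,y=2 over L1,L2,L3,L4:
L1 α=3/4: [33, 345/4, 147/2]
L2 α=3/4: [219/2, 1281/16, 1623/8]
L3 α=0: [219/2, 1281/16, 1623/8]
L4 α=1/2: [707/4, 4545/32, 3495/16]
= [177, 142, 218]

query (1,0) [L1,L2,L3,L4] — begin 0,0,0
after L1 α=1/4: [249/4, 42, 179/4]
after L2 α=3/8: [3069/32, 99, 3451/32]
after L3 α=0: [3069/32, 99, 3451/32]
after L4 α=3/8: [17937/256, 573/8, 41351/256]
→ [70, 72, 162]


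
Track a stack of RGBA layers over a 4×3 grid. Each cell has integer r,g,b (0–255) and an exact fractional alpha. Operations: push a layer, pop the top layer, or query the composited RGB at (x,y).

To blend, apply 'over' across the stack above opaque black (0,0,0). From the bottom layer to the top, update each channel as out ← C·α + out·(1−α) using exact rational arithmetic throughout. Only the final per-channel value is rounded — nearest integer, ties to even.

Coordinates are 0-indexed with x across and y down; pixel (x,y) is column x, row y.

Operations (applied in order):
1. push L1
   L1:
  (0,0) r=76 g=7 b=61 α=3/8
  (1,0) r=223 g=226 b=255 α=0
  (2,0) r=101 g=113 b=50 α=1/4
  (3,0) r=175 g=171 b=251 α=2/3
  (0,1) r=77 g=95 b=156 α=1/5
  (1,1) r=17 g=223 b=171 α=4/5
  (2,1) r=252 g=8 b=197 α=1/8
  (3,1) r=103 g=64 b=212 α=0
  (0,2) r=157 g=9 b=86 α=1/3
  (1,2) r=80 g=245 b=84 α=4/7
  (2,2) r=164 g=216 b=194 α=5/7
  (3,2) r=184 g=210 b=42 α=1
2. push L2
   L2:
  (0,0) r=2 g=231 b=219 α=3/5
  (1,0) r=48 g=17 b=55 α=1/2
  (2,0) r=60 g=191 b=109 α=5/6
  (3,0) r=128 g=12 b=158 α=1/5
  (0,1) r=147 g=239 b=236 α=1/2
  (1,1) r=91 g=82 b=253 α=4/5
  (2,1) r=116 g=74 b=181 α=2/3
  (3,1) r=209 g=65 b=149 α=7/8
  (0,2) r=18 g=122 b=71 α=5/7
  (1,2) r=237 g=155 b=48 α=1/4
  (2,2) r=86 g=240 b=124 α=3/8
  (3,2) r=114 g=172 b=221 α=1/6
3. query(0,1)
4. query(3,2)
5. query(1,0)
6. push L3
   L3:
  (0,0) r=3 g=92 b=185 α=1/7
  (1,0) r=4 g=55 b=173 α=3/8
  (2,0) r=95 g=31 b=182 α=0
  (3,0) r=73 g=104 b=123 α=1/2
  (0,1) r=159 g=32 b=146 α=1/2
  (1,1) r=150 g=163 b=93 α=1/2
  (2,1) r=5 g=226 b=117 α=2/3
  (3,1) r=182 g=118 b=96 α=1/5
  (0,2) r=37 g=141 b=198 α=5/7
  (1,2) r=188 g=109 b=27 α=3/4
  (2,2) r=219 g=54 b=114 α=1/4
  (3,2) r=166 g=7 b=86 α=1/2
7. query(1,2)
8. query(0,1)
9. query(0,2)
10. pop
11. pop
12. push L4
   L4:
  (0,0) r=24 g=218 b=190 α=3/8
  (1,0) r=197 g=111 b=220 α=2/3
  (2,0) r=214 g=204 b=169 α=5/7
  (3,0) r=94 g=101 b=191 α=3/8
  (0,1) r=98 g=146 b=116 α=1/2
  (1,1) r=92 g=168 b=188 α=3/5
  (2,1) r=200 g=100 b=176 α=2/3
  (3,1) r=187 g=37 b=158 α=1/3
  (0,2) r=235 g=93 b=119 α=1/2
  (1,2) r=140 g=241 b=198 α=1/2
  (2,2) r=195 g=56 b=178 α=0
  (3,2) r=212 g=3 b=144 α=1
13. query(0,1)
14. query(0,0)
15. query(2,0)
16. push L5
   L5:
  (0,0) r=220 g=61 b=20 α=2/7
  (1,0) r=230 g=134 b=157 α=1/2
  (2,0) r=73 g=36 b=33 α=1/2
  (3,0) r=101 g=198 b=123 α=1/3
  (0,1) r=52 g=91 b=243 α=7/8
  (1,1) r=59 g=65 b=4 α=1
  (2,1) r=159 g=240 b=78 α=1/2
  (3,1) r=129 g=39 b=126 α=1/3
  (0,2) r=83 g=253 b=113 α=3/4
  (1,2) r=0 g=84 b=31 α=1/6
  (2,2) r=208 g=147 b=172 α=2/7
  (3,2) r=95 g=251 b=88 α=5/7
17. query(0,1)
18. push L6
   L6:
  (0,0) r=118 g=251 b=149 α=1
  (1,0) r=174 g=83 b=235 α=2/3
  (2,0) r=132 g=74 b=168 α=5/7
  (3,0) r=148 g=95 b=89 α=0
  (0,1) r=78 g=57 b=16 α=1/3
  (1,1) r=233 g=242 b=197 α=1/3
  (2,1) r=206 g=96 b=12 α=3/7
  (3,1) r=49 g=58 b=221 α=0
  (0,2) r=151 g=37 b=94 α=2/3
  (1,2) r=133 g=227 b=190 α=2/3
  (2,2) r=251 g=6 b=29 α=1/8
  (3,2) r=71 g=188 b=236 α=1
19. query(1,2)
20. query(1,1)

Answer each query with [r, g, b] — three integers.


(0,1) stack=L1,L2; from [0,0,0]:
after L1 α=1/5: [77/5, 19, 156/5]
after L2 α=1/2: [406/5, 129, 668/5]
rounded: [81, 129, 134]

at x=3,y=2 over L1,L2:
after L1 α=1: [184, 210, 42]
after L2 α=1/6: [517/3, 611/3, 431/6]
rounded: [172, 204, 72]

(1,0) stack=L1,L2; from [0,0,0]:
L1 α=0: [0, 0, 0]
L2 α=1/2: [24, 17/2, 55/2]
= [24, 8, 28]

(1,2) stack=L1,L2,L3; from [0,0,0]:
L1 α=4/7: [320/7, 140, 48]
L2 α=1/4: [2619/28, 575/4, 48]
L3 α=3/4: [18411/112, 1883/16, 129/4]
= [164, 118, 32]

at x=0,y=1 over L1,L2,L3:
+L1 (α=1/5) → [77/5, 19, 156/5]
+L2 (α=1/2) → [406/5, 129, 668/5]
+L3 (α=1/2) → [1201/10, 161/2, 699/5]
rounded: [120, 80, 140]

(0,2) stack=L1,L2,L3; from [0,0,0]:
after L1 α=1/3: [157/3, 3, 86/3]
after L2 α=5/7: [584/21, 88, 1237/21]
after L3 α=5/7: [5053/147, 881/7, 23264/147]
= [34, 126, 158]

query (0,1) [L1,L4] — begin 0,0,0
L1 α=1/5: [77/5, 19, 156/5]
L4 α=1/2: [567/10, 165/2, 368/5]
= [57, 82, 74]

at x=0,y=0 over L1,L4:
L1 α=3/8: [57/2, 21/8, 183/8]
L4 α=3/8: [429/16, 5337/64, 5475/64]
rounded: [27, 83, 86]

(2,0) stack=L1,L4; from [0,0,0]:
+L1 (α=1/4) → [101/4, 113/4, 25/2]
+L4 (α=5/7) → [2241/14, 2153/14, 870/7]
= [160, 154, 124]

at x=0,y=1 over L1,L4,L5:
after L1 α=1/5: [77/5, 19, 156/5]
after L4 α=1/2: [567/10, 165/2, 368/5]
after L5 α=7/8: [4207/80, 1439/16, 8873/40]
→ [53, 90, 222]

(1,2) stack=L1,L4,L5,L6; from [0,0,0]:
after L1 α=4/7: [320/7, 140, 48]
after L4 α=1/2: [650/7, 381/2, 123]
after L5 α=1/6: [1625/21, 691/4, 323/3]
after L6 α=2/3: [7211/63, 2507/12, 1463/9]
rounded: [114, 209, 163]

(1,1) stack=L1,L4,L5,L6; from [0,0,0]:
+L1 (α=4/5) → [68/5, 892/5, 684/5]
+L4 (α=3/5) → [1516/25, 4304/25, 4188/25]
+L5 (α=1) → [59, 65, 4]
+L6 (α=1/3) → [117, 124, 205/3]
rounded: [117, 124, 68]


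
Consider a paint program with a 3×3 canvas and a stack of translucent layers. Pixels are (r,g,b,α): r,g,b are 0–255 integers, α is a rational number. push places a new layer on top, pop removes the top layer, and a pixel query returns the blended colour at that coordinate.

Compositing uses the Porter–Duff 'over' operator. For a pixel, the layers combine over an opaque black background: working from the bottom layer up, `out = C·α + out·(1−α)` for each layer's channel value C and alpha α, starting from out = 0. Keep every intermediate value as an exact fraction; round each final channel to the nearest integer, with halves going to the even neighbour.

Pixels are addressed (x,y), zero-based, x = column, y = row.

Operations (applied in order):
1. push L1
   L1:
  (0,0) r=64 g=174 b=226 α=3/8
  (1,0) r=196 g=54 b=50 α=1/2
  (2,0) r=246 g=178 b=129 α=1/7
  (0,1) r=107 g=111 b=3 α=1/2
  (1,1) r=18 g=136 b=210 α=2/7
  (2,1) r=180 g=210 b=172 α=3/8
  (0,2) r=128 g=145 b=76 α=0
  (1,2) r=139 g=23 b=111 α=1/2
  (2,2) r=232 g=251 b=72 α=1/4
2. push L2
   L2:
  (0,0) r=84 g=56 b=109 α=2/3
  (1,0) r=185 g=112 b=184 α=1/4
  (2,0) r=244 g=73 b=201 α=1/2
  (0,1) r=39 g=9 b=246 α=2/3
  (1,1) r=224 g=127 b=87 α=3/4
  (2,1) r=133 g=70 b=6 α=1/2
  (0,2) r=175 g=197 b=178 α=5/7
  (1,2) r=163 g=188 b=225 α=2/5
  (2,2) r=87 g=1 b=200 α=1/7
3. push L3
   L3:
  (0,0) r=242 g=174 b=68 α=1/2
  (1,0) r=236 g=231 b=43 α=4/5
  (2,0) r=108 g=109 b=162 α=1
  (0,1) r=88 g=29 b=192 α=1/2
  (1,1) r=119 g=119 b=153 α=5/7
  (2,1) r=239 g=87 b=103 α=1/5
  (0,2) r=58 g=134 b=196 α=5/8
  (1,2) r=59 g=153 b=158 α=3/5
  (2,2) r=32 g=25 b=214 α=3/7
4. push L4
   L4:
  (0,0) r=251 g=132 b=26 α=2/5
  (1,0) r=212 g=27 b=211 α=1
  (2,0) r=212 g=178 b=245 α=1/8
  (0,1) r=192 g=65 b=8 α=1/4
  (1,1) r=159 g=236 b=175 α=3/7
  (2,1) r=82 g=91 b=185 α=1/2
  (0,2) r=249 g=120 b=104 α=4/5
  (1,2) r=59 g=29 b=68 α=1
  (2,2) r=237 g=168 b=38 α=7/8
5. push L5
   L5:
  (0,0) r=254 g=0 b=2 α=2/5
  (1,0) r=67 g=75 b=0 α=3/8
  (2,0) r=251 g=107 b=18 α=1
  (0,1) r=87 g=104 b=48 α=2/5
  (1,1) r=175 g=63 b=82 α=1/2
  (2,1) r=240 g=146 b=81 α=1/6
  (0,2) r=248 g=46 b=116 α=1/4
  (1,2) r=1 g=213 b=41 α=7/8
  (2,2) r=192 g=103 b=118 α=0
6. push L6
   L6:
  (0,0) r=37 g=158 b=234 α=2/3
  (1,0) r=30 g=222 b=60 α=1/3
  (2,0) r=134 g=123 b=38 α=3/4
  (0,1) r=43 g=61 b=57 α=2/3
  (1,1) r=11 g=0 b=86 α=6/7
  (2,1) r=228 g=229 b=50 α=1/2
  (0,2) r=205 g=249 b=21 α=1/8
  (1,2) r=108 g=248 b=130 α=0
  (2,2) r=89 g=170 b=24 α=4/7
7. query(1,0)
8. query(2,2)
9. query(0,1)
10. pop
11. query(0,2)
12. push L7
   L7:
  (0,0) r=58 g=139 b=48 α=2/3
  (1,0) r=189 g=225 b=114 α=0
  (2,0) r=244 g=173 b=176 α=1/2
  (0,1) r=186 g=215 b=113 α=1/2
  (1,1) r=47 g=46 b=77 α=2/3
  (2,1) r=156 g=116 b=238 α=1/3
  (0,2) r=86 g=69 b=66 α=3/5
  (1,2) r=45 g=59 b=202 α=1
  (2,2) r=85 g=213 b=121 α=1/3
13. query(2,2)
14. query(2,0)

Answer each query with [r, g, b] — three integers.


(1,0) stack=L1,L2,L3,L4,L5,L6; from [0,0,0]:
after L1 α=1/2: [98, 27, 25]
after L2 α=1/4: [479/4, 193/4, 259/4]
after L3 α=4/5: [851/4, 3889/20, 947/20]
after L4 α=1: [212, 27, 211]
after L5 α=3/8: [1261/8, 45, 1055/8]
after L6 α=1/3: [1381/12, 104, 1295/12]
= [115, 104, 108]

at x=2,y=2 over L1,L2,L3,L4,L5,L6:
+L1 (α=1/4) → [58, 251/4, 18]
+L2 (α=1/7) → [435/7, 755/14, 44]
+L3 (α=3/7) → [2412/49, 2035/49, 818/7]
+L4 (α=7/8) → [83703/392, 59659/392, 335/7]
+L5 (α=0) → [83703/392, 59659/392, 335/7]
+L6 (α=4/7) → [390661/2744, 445537/2744, 1677/49]
= [142, 162, 34]

at x=0,y=1 over L1,L2,L3,L4,L5,L6:
L1 α=1/2: [107/2, 111/2, 3/2]
L2 α=2/3: [263/6, 49/2, 329/2]
L3 α=1/2: [791/12, 107/4, 713/4]
L4 α=1/4: [1559/16, 581/16, 2171/16]
L5 α=2/5: [7461/80, 5071/80, 8049/80]
L6 α=2/3: [14341/240, 14831/240, 5723/80]
→ [60, 62, 72]

query (0,2) [L1,L2,L3,L4,L5] — begin 0,0,0
+L1 (α=0) → [0, 0, 0]
+L2 (α=5/7) → [125, 985/7, 890/7]
+L3 (α=5/8) → [665/8, 7645/56, 4765/28]
+L4 (α=4/5) → [8633/40, 6905/56, 16413/140]
+L5 (α=1/4) → [35819/160, 23291/224, 65479/560]
→ [224, 104, 117]

at x=2,y=2 over L1,L2,L3,L4,L5,L7:
+L1 (α=1/4) → [58, 251/4, 18]
+L2 (α=1/7) → [435/7, 755/14, 44]
+L3 (α=3/7) → [2412/49, 2035/49, 818/7]
+L4 (α=7/8) → [83703/392, 59659/392, 335/7]
+L5 (α=0) → [83703/392, 59659/392, 335/7]
+L7 (α=1/3) → [100363/588, 101407/588, 1517/21]
rounded: [171, 172, 72]

(2,0) stack=L1,L2,L3,L4,L5,L7; from [0,0,0]:
L1 α=1/7: [246/7, 178/7, 129/7]
L2 α=1/2: [977/7, 689/14, 768/7]
L3 α=1: [108, 109, 162]
L4 α=1/8: [121, 941/8, 1379/8]
L5 α=1: [251, 107, 18]
L7 α=1/2: [495/2, 140, 97]
rounded: [248, 140, 97]


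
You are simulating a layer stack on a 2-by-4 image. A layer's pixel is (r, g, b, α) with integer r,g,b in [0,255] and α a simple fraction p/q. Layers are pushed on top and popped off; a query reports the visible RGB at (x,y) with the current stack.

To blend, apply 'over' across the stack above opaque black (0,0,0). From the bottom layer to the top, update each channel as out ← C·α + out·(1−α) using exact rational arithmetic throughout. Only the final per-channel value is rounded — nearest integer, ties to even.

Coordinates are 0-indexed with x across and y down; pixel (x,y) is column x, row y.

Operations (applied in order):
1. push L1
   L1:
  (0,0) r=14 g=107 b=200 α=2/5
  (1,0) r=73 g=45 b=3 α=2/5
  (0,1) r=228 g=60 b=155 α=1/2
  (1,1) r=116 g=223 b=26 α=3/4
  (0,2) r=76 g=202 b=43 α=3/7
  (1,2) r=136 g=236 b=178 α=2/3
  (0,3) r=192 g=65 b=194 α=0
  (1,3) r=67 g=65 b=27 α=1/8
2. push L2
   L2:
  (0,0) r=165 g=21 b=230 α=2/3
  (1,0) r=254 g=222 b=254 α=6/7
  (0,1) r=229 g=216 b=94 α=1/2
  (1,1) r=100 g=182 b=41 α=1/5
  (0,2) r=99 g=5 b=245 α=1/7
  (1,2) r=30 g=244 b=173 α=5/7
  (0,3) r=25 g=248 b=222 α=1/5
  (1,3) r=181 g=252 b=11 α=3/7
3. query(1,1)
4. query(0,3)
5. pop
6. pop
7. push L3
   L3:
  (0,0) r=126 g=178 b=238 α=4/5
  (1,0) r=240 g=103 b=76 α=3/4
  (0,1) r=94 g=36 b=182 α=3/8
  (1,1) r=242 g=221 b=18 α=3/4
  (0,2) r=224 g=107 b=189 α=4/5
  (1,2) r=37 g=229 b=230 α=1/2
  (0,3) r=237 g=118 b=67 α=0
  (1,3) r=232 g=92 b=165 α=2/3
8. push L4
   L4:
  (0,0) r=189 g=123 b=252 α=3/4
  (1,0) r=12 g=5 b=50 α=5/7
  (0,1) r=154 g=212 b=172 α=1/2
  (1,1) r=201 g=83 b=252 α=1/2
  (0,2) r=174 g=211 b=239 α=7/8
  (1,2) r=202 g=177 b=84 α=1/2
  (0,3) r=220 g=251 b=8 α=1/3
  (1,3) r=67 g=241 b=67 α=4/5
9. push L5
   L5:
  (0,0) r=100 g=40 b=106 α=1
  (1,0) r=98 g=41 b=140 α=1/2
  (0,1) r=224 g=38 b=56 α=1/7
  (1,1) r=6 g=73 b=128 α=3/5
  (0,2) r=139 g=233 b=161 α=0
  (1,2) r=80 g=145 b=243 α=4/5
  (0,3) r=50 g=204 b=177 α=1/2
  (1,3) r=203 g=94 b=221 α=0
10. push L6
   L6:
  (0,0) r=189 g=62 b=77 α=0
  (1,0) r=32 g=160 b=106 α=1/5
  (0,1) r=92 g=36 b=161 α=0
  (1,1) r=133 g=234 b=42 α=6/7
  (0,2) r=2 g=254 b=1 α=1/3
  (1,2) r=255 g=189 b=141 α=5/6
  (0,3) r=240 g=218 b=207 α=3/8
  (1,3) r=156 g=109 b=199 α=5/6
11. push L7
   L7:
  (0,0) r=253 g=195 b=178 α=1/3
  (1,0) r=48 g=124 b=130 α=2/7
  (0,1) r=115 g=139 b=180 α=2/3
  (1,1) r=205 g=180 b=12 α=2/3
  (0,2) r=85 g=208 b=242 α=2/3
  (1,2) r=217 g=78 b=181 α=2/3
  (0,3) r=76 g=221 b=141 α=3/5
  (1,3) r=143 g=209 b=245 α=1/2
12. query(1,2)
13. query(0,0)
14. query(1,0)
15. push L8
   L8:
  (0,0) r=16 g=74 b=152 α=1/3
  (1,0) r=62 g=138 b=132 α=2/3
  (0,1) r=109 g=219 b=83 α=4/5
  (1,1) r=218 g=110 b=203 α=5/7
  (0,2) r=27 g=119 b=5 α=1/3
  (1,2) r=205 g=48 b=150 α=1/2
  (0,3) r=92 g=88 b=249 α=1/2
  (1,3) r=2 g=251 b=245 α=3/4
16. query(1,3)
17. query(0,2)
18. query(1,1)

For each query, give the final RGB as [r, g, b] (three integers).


at x=1,y=1 over L1,L2:
after L1 α=3/4: [87, 669/4, 39/2]
after L2 α=1/5: [448/5, 851/5, 119/5]
→ [90, 170, 24]

query (0,3) [L1,L2] — begin 0,0,0
L1 α=0: [0, 0, 0]
L2 α=1/5: [5, 248/5, 222/5]
rounded: [5, 50, 44]

query (1,2) [L3,L4,L5,L6,L7] — begin 0,0,0
after L3 α=1/2: [37/2, 229/2, 115]
after L4 α=1/2: [441/4, 583/4, 199/2]
after L5 α=4/5: [1721/20, 2903/20, 2143/10]
after L6 α=5/6: [27221/120, 21803/120, 9193/60]
after L7 α=2/3: [79301/360, 40523/360, 30913/180]
rounded: [220, 113, 172]

query (0,0) [L3,L4,L5,L6,L7] — begin 0,0,0
+L3 (α=4/5) → [504/5, 712/5, 952/5]
+L4 (α=3/4) → [3339/20, 2557/20, 1183/5]
+L5 (α=1) → [100, 40, 106]
+L6 (α=0) → [100, 40, 106]
+L7 (α=1/3) → [151, 275/3, 130]
→ [151, 92, 130]

(1,0) stack=L3,L4,L5,L6,L7; from [0,0,0]:
L3 α=3/4: [180, 309/4, 57]
L4 α=5/7: [60, 359/14, 52]
L5 α=1/2: [79, 933/28, 96]
L6 α=1/5: [348/5, 2053/35, 98]
L7 α=2/7: [444/7, 3789/49, 750/7]
rounded: [63, 77, 107]

(1,3) stack=L3,L4,L5,L6,L7,L8; from [0,0,0]:
+L3 (α=2/3) → [464/3, 184/3, 110]
+L4 (α=4/5) → [1268/15, 3076/15, 378/5]
+L5 (α=0) → [1268/15, 3076/15, 378/5]
+L6 (α=5/6) → [6484/45, 11251/90, 5353/30]
+L7 (α=1/2) → [12919/90, 30061/180, 12703/60]
+L8 (α=3/4) → [13459/360, 165601/720, 56803/240]
= [37, 230, 237]

(0,2) stack=L3,L4,L5,L6,L7,L8; from [0,0,0]:
L3 α=4/5: [896/5, 428/5, 756/5]
L4 α=7/8: [3493/20, 7813/40, 9121/40]
L5 α=0: [3493/20, 7813/40, 9121/40]
L6 α=1/3: [1171/10, 12893/60, 3047/20]
L7 α=2/3: [957/10, 37853/180, 12727/60]
L8 α=1/3: [364/5, 48563/270, 12877/90]
= [73, 180, 143]

(1,1) stack=L3,L4,L5,L6,L7,L8; from [0,0,0]:
after L3 α=3/4: [363/2, 663/4, 27/2]
after L4 α=1/2: [765/4, 995/8, 531/4]
after L5 α=3/5: [801/10, 1871/20, 1299/10]
after L6 α=6/7: [8781/70, 29951/140, 3819/70]
after L7 α=2/3: [37481/210, 80351/420, 1833/70]
after L8 α=5/7: [151931/735, 195851/1470, 37358/245]
→ [207, 133, 152]


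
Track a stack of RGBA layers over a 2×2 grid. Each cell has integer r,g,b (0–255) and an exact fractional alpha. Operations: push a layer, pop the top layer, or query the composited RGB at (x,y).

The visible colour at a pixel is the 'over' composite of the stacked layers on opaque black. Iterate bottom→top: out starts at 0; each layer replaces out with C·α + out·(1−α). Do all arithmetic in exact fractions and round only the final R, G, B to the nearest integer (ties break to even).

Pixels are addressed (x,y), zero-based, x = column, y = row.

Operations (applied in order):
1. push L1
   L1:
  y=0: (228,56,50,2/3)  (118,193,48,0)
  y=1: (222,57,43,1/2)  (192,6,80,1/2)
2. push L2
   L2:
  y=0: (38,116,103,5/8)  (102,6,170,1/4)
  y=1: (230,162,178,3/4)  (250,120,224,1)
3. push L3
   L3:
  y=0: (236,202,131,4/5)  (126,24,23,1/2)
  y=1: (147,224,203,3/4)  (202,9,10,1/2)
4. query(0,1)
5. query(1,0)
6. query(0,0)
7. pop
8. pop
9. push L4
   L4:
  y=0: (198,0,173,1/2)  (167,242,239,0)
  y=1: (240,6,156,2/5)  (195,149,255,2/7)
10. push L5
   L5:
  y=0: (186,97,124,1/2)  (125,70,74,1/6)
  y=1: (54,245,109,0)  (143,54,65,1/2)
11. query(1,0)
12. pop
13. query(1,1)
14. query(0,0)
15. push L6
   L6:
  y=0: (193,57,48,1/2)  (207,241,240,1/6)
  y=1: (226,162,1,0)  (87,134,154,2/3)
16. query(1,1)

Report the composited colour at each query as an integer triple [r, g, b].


(0,1) stack=L1,L2,L3; from [0,0,0]:
+L1 (α=1/2) → [111, 57/2, 43/2]
+L2 (α=3/4) → [801/4, 1029/8, 1111/8]
+L3 (α=3/4) → [2565/16, 6405/32, 5983/32]
→ [160, 200, 187]

query (1,0) [L1,L2,L3] — begin 0,0,0
+L1 (α=0) → [0, 0, 0]
+L2 (α=1/4) → [51/2, 3/2, 85/2]
+L3 (α=1/2) → [303/4, 51/4, 131/4]
→ [76, 13, 33]

(0,0) stack=L1,L2,L3; from [0,0,0]:
+L1 (α=2/3) → [152, 112/3, 100/3]
+L2 (α=5/8) → [323/4, 173/2, 615/8]
+L3 (α=4/5) → [4099/20, 1789/10, 4807/40]
= [205, 179, 120]

query (1,0) [L1,L4,L5] — begin 0,0,0
L1 α=0: [0, 0, 0]
L4 α=0: [0, 0, 0]
L5 α=1/6: [125/6, 35/3, 37/3]
= [21, 12, 12]

at x=1,y=1 over L1,L4:
L1 α=1/2: [96, 3, 40]
L4 α=2/7: [870/7, 313/7, 710/7]
= [124, 45, 101]

query (0,0) [L1,L4] — begin 0,0,0
+L1 (α=2/3) → [152, 112/3, 100/3]
+L4 (α=1/2) → [175, 56/3, 619/6]
rounded: [175, 19, 103]

(1,1) stack=L1,L4,L6; from [0,0,0]:
after L1 α=1/2: [96, 3, 40]
after L4 α=2/7: [870/7, 313/7, 710/7]
after L6 α=2/3: [696/7, 2189/21, 2866/21]
→ [99, 104, 136]


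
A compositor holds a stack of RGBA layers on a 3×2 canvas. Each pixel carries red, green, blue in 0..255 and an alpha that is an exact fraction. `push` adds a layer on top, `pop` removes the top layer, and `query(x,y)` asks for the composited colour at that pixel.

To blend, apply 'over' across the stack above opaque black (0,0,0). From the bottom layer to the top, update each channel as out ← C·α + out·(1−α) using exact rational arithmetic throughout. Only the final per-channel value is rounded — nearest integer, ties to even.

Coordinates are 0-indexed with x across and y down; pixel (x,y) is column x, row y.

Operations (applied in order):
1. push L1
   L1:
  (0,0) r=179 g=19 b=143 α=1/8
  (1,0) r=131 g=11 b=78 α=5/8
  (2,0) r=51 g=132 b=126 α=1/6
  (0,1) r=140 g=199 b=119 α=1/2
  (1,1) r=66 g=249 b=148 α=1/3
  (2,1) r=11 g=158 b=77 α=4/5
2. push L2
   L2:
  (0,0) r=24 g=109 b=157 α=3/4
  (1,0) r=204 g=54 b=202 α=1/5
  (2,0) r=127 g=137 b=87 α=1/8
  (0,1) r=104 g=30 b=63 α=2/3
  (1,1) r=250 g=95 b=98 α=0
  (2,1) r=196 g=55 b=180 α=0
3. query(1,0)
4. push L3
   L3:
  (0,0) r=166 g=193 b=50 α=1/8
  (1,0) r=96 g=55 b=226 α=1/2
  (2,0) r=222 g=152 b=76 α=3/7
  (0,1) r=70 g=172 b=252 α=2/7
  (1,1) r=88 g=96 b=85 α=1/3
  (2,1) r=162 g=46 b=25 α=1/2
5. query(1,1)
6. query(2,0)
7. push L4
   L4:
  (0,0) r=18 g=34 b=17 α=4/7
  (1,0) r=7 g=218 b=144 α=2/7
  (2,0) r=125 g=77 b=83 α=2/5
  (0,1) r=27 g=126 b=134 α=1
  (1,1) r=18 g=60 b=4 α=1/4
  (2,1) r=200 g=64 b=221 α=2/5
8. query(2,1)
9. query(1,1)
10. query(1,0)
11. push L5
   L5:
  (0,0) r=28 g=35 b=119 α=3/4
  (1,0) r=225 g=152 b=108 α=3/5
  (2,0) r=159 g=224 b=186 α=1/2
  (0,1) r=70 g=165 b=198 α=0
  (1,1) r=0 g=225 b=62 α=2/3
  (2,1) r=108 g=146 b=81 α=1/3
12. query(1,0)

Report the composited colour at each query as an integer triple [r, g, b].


query (1,0) [L1,L2] — begin 0,0,0
L1 α=5/8: [655/8, 55/8, 195/4]
L2 α=1/5: [1063/10, 163/10, 397/5]
= [106, 16, 79]

(1,1) stack=L1,L2,L3; from [0,0,0]:
after L1 α=1/3: [22, 83, 148/3]
after L2 α=0: [22, 83, 148/3]
after L3 α=1/3: [44, 262/3, 551/9]
rounded: [44, 87, 61]

(2,0) stack=L1,L2,L3; from [0,0,0]:
L1 α=1/6: [17/2, 22, 21]
L2 α=1/8: [373/16, 291/8, 117/4]
L3 α=3/7: [3037/28, 1203/14, 345/7]
rounded: [108, 86, 49]

query (2,1) [L1,L2,L3,L4] — begin 0,0,0
after L1 α=4/5: [44/5, 632/5, 308/5]
after L2 α=0: [44/5, 632/5, 308/5]
after L3 α=1/2: [427/5, 431/5, 433/10]
after L4 α=2/5: [3281/25, 1933/25, 5719/50]
rounded: [131, 77, 114]

at x=1,y=1 over L1,L2,L3,L4:
L1 α=1/3: [22, 83, 148/3]
L2 α=0: [22, 83, 148/3]
L3 α=1/3: [44, 262/3, 551/9]
L4 α=1/4: [75/2, 161/2, 563/12]
→ [38, 80, 47]

at x=1,y=0 over L1,L2,L3,L4:
after L1 α=5/8: [655/8, 55/8, 195/4]
after L2 α=1/5: [1063/10, 163/10, 397/5]
after L3 α=1/2: [2023/20, 713/20, 1527/10]
after L4 α=2/7: [297/4, 351/4, 2103/14]
rounded: [74, 88, 150]

at x=1,y=0 over L1,L2,L3,L4,L5:
after L1 α=5/8: [655/8, 55/8, 195/4]
after L2 α=1/5: [1063/10, 163/10, 397/5]
after L3 α=1/2: [2023/20, 713/20, 1527/10]
after L4 α=2/7: [297/4, 351/4, 2103/14]
after L5 α=3/5: [1647/10, 1263/10, 4371/35]
rounded: [165, 126, 125]


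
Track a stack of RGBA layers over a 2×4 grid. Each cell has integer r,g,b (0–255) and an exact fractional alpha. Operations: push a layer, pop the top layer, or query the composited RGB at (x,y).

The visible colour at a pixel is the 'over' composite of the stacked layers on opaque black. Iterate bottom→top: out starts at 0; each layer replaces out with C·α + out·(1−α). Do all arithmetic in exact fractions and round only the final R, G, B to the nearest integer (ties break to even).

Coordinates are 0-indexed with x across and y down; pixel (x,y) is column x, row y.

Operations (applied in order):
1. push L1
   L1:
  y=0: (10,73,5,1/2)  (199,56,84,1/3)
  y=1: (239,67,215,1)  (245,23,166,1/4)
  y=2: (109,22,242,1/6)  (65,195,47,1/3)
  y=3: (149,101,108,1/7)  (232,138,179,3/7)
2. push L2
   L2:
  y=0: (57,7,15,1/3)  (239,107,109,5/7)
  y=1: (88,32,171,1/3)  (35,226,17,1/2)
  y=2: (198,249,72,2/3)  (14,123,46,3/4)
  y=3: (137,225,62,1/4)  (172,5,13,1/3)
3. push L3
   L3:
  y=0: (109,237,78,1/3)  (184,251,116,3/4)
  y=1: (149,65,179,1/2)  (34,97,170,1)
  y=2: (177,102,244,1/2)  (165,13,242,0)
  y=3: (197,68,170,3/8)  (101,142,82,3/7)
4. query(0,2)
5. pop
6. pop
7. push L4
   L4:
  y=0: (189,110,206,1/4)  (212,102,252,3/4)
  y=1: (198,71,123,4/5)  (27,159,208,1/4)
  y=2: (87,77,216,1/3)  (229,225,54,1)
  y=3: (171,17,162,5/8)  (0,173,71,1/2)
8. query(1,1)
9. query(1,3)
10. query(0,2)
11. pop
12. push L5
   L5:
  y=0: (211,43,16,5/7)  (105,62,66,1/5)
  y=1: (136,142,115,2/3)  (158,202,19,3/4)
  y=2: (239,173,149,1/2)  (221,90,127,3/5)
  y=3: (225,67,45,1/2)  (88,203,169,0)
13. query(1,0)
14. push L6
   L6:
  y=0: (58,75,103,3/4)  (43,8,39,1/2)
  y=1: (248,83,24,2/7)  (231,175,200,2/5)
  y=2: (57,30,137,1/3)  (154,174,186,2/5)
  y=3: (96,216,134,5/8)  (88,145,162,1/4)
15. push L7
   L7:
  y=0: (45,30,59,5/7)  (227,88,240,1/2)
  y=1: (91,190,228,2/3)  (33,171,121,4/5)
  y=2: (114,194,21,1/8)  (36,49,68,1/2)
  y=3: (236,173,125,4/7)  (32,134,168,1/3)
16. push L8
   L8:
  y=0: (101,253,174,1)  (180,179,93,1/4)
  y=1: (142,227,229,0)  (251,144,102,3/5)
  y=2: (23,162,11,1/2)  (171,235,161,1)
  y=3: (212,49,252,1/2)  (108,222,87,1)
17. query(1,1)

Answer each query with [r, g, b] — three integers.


(0,2) stack=L1,L2,L3; from [0,0,0]:
+L1 (α=1/6) → [109/6, 11/3, 121/3]
+L2 (α=2/3) → [2485/18, 1505/9, 553/9]
+L3 (α=1/2) → [5671/36, 2423/18, 2749/18]
= [158, 135, 153]

query (1,1) [L1,L4] — begin 0,0,0
L1 α=1/4: [245/4, 23/4, 83/2]
L4 α=1/4: [843/16, 705/16, 665/8]
rounded: [53, 44, 83]

query (1,3) [L1,L4] — begin 0,0,0
+L1 (α=3/7) → [696/7, 414/7, 537/7]
+L4 (α=1/2) → [348/7, 1625/14, 517/7]
= [50, 116, 74]

at x=0,y=2 over L1,L4:
after L1 α=1/6: [109/6, 11/3, 121/3]
after L4 α=1/3: [370/9, 253/9, 890/9]
→ [41, 28, 99]

at x=1,y=0 over L1,L5:
+L1 (α=1/3) → [199/3, 56/3, 28]
+L5 (α=1/5) → [1111/15, 82/3, 178/5]
= [74, 27, 36]

query (1,1) [L1,L5,L6,L7,L8] — begin 0,0,0
L1 α=1/4: [245/4, 23/4, 83/2]
L5 α=3/4: [2141/16, 2447/16, 197/8]
L6 α=2/5: [2763/16, 12941/80, 3791/40]
L7 α=4/5: [975/16, 67661/400, 23151/200]
L8 α=3/5: [6999/40, 154061/1000, 53751/500]
→ [175, 154, 108]


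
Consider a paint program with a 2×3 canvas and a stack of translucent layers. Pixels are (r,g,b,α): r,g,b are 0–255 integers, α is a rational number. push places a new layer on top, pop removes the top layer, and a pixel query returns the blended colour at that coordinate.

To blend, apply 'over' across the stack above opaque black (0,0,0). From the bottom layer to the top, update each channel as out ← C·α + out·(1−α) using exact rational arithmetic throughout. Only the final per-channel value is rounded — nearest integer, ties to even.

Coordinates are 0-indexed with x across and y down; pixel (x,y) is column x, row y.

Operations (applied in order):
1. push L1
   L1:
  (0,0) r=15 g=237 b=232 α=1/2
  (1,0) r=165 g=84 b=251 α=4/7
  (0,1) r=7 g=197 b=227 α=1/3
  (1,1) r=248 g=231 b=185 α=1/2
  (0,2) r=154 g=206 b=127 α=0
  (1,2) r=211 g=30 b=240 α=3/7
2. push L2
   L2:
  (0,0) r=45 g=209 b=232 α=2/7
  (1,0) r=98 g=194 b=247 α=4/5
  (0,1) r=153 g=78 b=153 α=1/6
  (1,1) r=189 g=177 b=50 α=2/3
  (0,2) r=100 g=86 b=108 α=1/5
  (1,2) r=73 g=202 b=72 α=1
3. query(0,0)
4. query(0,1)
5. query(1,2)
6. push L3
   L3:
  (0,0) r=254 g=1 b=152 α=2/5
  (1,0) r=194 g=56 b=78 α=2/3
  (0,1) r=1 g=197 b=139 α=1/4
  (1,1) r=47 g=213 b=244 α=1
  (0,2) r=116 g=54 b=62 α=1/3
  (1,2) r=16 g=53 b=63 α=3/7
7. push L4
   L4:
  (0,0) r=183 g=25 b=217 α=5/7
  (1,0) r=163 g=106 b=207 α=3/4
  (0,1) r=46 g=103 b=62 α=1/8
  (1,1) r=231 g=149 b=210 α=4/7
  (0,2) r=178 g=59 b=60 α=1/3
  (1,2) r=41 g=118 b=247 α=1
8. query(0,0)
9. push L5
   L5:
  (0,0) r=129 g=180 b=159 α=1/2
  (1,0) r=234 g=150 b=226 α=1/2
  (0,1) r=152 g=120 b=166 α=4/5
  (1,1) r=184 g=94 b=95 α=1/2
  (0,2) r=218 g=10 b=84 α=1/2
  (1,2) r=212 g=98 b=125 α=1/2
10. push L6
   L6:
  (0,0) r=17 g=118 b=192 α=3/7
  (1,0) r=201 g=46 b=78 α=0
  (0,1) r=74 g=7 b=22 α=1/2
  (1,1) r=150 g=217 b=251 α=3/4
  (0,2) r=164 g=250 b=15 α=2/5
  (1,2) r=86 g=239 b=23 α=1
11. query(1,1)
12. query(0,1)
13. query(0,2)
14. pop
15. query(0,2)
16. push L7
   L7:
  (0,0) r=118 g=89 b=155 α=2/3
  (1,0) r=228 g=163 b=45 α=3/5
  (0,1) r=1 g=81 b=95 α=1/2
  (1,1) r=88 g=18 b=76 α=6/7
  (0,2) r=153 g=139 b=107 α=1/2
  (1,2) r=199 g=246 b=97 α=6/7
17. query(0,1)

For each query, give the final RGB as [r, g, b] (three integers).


query (0,0) [L1,L2] — begin 0,0,0
after L1 α=1/2: [15/2, 237/2, 116]
after L2 α=2/7: [255/14, 2021/14, 1044/7]
= [18, 144, 149]

(0,1) stack=L1,L2; from [0,0,0]:
+L1 (α=1/3) → [7/3, 197/3, 227/3]
+L2 (α=1/6) → [247/9, 1219/18, 797/9]
rounded: [27, 68, 89]

at x=1,y=2 over L1,L2:
+L1 (α=3/7) → [633/7, 90/7, 720/7]
+L2 (α=1) → [73, 202, 72]
= [73, 202, 72]

at x=0,y=0 over L1,L2,L3,L4:
L1 α=1/2: [15/2, 237/2, 116]
L2 α=2/7: [255/14, 2021/14, 1044/7]
L3 α=2/5: [7877/70, 6091/70, 1052/7]
L4 α=5/7: [39902/245, 10466/245, 9699/49]
→ [163, 43, 198]

(1,1) stack=L1,L2,L3,L4,L5,L6; from [0,0,0]:
L1 α=1/2: [124, 231/2, 185/2]
L2 α=2/3: [502/3, 313/2, 385/6]
L3 α=1: [47, 213, 244]
L4 α=4/7: [1065/7, 1235/7, 1572/7]
L5 α=1/2: [2353/14, 1893/14, 2237/14]
L6 α=3/4: [8653/56, 11007/56, 12779/56]
= [155, 197, 228]

at x=0,y=1 over L1,L2,L3,L4,L5,L6:
+L1 (α=1/3) → [7/3, 197/3, 227/3]
+L2 (α=1/6) → [247/9, 1219/18, 797/9]
+L3 (α=1/4) → [125/6, 2401/24, 607/6]
+L4 (α=1/8) → [1151/48, 19279/192, 4621/48]
+L5 (α=4/5) → [6067/48, 111439/960, 36493/240]
+L6 (α=1/2) → [9619/96, 118159/1920, 41773/480]
= [100, 62, 87]

(0,2) stack=L1,L2,L3,L4,L5,L6; from [0,0,0]:
after L1 α=0: [0, 0, 0]
after L2 α=1/5: [20, 86/5, 108/5]
after L3 α=1/3: [52, 442/15, 526/15]
after L4 α=1/3: [94, 1769/45, 1952/45]
after L5 α=1/2: [156, 2219/90, 2866/45]
after L6 α=2/5: [796/5, 17219/150, 3316/75]
= [159, 115, 44]

query (0,2) [L1,L2,L3,L4,L5] — begin 0,0,0
L1 α=0: [0, 0, 0]
L2 α=1/5: [20, 86/5, 108/5]
L3 α=1/3: [52, 442/15, 526/15]
L4 α=1/3: [94, 1769/45, 1952/45]
L5 α=1/2: [156, 2219/90, 2866/45]
→ [156, 25, 64]

query (0,1) [L1,L2,L3,L4,L5,L7] — begin 0,0,0
L1 α=1/3: [7/3, 197/3, 227/3]
L2 α=1/6: [247/9, 1219/18, 797/9]
L3 α=1/4: [125/6, 2401/24, 607/6]
L4 α=1/8: [1151/48, 19279/192, 4621/48]
L5 α=4/5: [6067/48, 111439/960, 36493/240]
L7 α=1/2: [6115/96, 189199/1920, 59293/480]
→ [64, 99, 124]
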